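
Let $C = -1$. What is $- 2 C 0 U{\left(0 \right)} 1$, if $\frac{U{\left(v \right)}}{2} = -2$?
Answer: $0$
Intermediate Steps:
$U{\left(v \right)} = -4$ ($U{\left(v \right)} = 2 \left(-2\right) = -4$)
$- 2 C 0 U{\left(0 \right)} 1 = \left(-2\right) \left(-1\right) 0 \left(-4\right) 1 = 2 \cdot 0 \cdot 1 = 2 \cdot 0 = 0$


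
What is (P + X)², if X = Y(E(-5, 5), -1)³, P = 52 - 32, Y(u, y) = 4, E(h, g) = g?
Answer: 7056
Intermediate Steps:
P = 20
X = 64 (X = 4³ = 64)
(P + X)² = (20 + 64)² = 84² = 7056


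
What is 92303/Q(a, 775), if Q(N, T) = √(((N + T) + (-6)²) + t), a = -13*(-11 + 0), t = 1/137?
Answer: 92303*√17905763/130699 ≈ 2988.4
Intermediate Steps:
t = 1/137 ≈ 0.0072993
a = 143 (a = -13*(-11) = 143)
Q(N, T) = √(4933/137 + N + T) (Q(N, T) = √(((N + T) + (-6)²) + 1/137) = √(((N + T) + 36) + 1/137) = √((36 + N + T) + 1/137) = √(4933/137 + N + T))
92303/Q(a, 775) = 92303/((√(675821 + 18769*143 + 18769*775)/137)) = 92303/((√(675821 + 2683967 + 14545975)/137)) = 92303/((√17905763/137)) = 92303*(√17905763/130699) = 92303*√17905763/130699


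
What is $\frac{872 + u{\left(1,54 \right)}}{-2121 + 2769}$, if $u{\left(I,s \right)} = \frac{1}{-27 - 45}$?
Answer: $\frac{62783}{46656} \approx 1.3457$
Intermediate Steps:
$u{\left(I,s \right)} = - \frac{1}{72}$ ($u{\left(I,s \right)} = \frac{1}{-72} = - \frac{1}{72}$)
$\frac{872 + u{\left(1,54 \right)}}{-2121 + 2769} = \frac{872 - \frac{1}{72}}{-2121 + 2769} = \frac{62783}{72 \cdot 648} = \frac{62783}{72} \cdot \frac{1}{648} = \frac{62783}{46656}$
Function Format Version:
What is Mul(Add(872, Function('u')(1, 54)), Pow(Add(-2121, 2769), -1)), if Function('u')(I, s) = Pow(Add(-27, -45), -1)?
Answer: Rational(62783, 46656) ≈ 1.3457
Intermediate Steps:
Function('u')(I, s) = Rational(-1, 72) (Function('u')(I, s) = Pow(-72, -1) = Rational(-1, 72))
Mul(Add(872, Function('u')(1, 54)), Pow(Add(-2121, 2769), -1)) = Mul(Add(872, Rational(-1, 72)), Pow(Add(-2121, 2769), -1)) = Mul(Rational(62783, 72), Pow(648, -1)) = Mul(Rational(62783, 72), Rational(1, 648)) = Rational(62783, 46656)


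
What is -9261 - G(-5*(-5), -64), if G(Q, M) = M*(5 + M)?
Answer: -13037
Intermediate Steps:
-9261 - G(-5*(-5), -64) = -9261 - (-64)*(5 - 64) = -9261 - (-64)*(-59) = -9261 - 1*3776 = -9261 - 3776 = -13037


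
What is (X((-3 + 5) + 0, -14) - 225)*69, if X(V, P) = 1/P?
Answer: -217419/14 ≈ -15530.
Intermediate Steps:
(X((-3 + 5) + 0, -14) - 225)*69 = (1/(-14) - 225)*69 = (-1/14 - 225)*69 = -3151/14*69 = -217419/14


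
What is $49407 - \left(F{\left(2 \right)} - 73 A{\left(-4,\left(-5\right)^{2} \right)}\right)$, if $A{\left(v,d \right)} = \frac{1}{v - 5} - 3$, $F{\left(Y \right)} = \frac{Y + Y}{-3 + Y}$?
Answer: $\frac{442655}{9} \approx 49184.0$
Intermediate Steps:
$F{\left(Y \right)} = \frac{2 Y}{-3 + Y}$
$A{\left(v,d \right)} = -3 + \frac{1}{-5 + v}$ ($A{\left(v,d \right)} = \frac{1}{-5 + v} - 3 = -3 + \frac{1}{-5 + v}$)
$49407 - \left(F{\left(2 \right)} - 73 A{\left(-4,\left(-5\right)^{2} \right)}\right) = 49407 - \left(2 \cdot 2 \frac{1}{-3 + 2} - 73 \frac{16 - -12}{-5 - 4}\right) = 49407 - \left(2 \cdot 2 \frac{1}{-1} - 73 \frac{16 + 12}{-9}\right) = 49407 - \left(2 \cdot 2 \left(-1\right) - 73 \left(\left(- \frac{1}{9}\right) 28\right)\right) = 49407 - \left(-4 - - \frac{2044}{9}\right) = 49407 - \left(-4 + \frac{2044}{9}\right) = 49407 - \frac{2008}{9} = \frac{442655}{9}$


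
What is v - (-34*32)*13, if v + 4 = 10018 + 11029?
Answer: 35187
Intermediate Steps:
v = 21043 (v = -4 + (10018 + 11029) = -4 + 21047 = 21043)
v - (-34*32)*13 = 21043 - (-34*32)*13 = 21043 - (-1088)*13 = 21043 - 1*(-14144) = 21043 + 14144 = 35187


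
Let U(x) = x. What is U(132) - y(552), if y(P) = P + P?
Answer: -972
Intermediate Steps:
y(P) = 2*P
U(132) - y(552) = 132 - 2*552 = 132 - 1*1104 = 132 - 1104 = -972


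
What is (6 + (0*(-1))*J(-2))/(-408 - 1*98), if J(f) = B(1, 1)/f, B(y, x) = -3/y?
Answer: -3/253 ≈ -0.011858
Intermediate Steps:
J(f) = -3/f (J(f) = (-3/1)/f = (-3*1)/f = -3/f)
(6 + (0*(-1))*J(-2))/(-408 - 1*98) = (6 + (0*(-1))*(-3/(-2)))/(-408 - 1*98) = (6 + 0*(-3*(-1/2)))/(-408 - 98) = (6 + 0*(3/2))/(-506) = (6 + 0)*(-1/506) = 6*(-1/506) = -3/253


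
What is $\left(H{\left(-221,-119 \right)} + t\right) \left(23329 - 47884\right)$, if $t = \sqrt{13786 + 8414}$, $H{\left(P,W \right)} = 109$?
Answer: $-2676495 - 245550 \sqrt{222} \approx -6.3351 \cdot 10^{6}$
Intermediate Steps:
$t = 10 \sqrt{222}$ ($t = \sqrt{22200} = 10 \sqrt{222} \approx 149.0$)
$\left(H{\left(-221,-119 \right)} + t\right) \left(23329 - 47884\right) = \left(109 + 10 \sqrt{222}\right) \left(23329 - 47884\right) = \left(109 + 10 \sqrt{222}\right) \left(-24555\right) = -2676495 - 245550 \sqrt{222}$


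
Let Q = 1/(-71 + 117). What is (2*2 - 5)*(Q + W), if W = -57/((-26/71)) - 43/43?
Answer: -46248/299 ≈ -154.68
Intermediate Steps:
W = 4021/26 (W = -57/((-26*1/71)) - 43*1/43 = -57/(-26/71) - 1 = -57*(-71/26) - 1 = 4047/26 - 1 = 4021/26 ≈ 154.65)
Q = 1/46 ≈ 0.021739
(2*2 - 5)*(Q + W) = (2*2 - 5)*(1/46 + 4021/26) = (4 - 5)*(46248/299) = -1*46248/299 = -46248/299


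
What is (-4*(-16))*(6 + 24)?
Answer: 1920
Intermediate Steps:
(-4*(-16))*(6 + 24) = 64*30 = 1920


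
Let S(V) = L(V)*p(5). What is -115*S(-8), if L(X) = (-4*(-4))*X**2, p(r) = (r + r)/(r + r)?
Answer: -117760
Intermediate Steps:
p(r) = 1 (p(r) = (2*r)/((2*r)) = (2*r)*(1/(2*r)) = 1)
L(X) = 16*X**2
S(V) = 16*V**2 (S(V) = (16*V**2)*1 = 16*V**2)
-115*S(-8) = -1840*(-8)**2 = -1840*64 = -115*1024 = -117760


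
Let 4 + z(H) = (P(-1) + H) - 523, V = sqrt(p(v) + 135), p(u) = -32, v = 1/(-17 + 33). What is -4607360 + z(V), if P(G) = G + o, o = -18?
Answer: -4607906 + sqrt(103) ≈ -4.6079e+6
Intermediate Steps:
v = 1/16 ≈ 0.062500
P(G) = -18 + G (P(G) = G - 18 = -18 + G)
V = sqrt(103) (V = sqrt(-32 + 135) = sqrt(103) ≈ 10.149)
z(H) = -546 + H (z(H) = -4 + (((-18 - 1) + H) - 523) = -4 + ((-19 + H) - 523) = -4 + (-542 + H) = -546 + H)
-4607360 + z(V) = -4607360 + (-546 + sqrt(103)) = -4607906 + sqrt(103)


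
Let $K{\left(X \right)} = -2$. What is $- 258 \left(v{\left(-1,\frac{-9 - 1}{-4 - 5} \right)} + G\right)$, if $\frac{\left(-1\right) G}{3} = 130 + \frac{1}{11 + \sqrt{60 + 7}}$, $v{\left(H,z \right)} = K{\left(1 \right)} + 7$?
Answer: $\frac{298463}{3} - \frac{43 \sqrt{67}}{3} \approx 99370.0$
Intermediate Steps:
$v{\left(H,z \right)} = 5$ ($v{\left(H,z \right)} = -2 + 7 = 5$)
$G = -390 - \frac{3}{11 + \sqrt{67}}$ ($G = - 3 \left(130 + \frac{1}{11 + \sqrt{60 + 7}}\right) = - 3 \left(130 + \frac{1}{11 + \sqrt{67}}\right) = -390 - \frac{3}{11 + \sqrt{67}} \approx -390.16$)
$- 258 \left(v{\left(-1,\frac{-9 - 1}{-4 - 5} \right)} + G\right) = - 258 \left(5 - \left(\frac{7031}{18} - \frac{\sqrt{67}}{18}\right)\right) = - 258 \left(- \frac{6941}{18} + \frac{\sqrt{67}}{18}\right) = \frac{298463}{3} - \frac{43 \sqrt{67}}{3}$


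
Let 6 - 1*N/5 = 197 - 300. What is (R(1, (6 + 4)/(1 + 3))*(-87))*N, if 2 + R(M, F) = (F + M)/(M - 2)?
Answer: 521565/2 ≈ 2.6078e+5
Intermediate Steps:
R(M, F) = -2 + (F + M)/(-2 + M) (R(M, F) = -2 + (F + M)/(M - 2) = -2 + (F + M)/(-2 + M))
N = 545 (N = 30 - 5*(197 - 300) = 30 - 5*(-103) = 30 + 515 = 545)
(R(1, (6 + 4)/(1 + 3))*(-87))*N = (((4 + (6 + 4)/(1 + 3) - 1*1)/(-2 + 1))*(-87))*545 = (((4 + 10/4 - 1)/(-1))*(-87))*545 = (-(4 + 10*(¼) - 1)*(-87))*545 = (-(4 + 5/2 - 1)*(-87))*545 = (-1*11/2*(-87))*545 = -11/2*(-87)*545 = (957/2)*545 = 521565/2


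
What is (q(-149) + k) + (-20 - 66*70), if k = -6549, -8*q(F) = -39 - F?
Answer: -44811/4 ≈ -11203.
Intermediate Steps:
q(F) = 39/8 + F/8 (q(F) = -(-39 - F)/8 = 39/8 + F/8)
(q(-149) + k) + (-20 - 66*70) = ((39/8 + (⅛)*(-149)) - 6549) + (-20 - 66*70) = ((39/8 - 149/8) - 6549) + (-20 - 4620) = (-55/4 - 6549) - 4640 = -26251/4 - 4640 = -44811/4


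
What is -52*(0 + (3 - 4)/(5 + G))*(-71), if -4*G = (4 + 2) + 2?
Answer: -3692/3 ≈ -1230.7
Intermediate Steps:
G = -2 (G = -((4 + 2) + 2)/4 = -(6 + 2)/4 = -¼*8 = -2)
-52*(0 + (3 - 4)/(5 + G))*(-71) = -52*(0 + (3 - 4)/(5 - 2))*(-71) = -52*(0 - 1/3)*(-71) = -52*(0 - 1*⅓)*(-71) = -52*(0 - ⅓)*(-71) = -52*(-⅓)*(-71) = (52/3)*(-71) = -3692/3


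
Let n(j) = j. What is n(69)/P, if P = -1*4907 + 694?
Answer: -69/4213 ≈ -0.016378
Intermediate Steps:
P = -4213 (P = -4907 + 694 = -4213)
n(69)/P = 69/(-4213) = 69*(-1/4213) = -69/4213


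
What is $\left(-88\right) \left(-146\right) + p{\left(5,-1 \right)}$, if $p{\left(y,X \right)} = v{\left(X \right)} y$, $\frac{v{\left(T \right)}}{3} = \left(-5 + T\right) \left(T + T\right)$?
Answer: $13028$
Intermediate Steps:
$v{\left(T \right)} = 6 T \left(-5 + T\right)$ ($v{\left(T \right)} = 3 \left(-5 + T\right) \left(T + T\right) = 3 \left(-5 + T\right) 2 T = 3 \cdot 2 T \left(-5 + T\right) = 6 T \left(-5 + T\right)$)
$p{\left(y,X \right)} = 6 X y \left(-5 + X\right)$ ($p{\left(y,X \right)} = 6 X \left(-5 + X\right) y = 6 X y \left(-5 + X\right)$)
$\left(-88\right) \left(-146\right) + p{\left(5,-1 \right)} = \left(-88\right) \left(-146\right) + 6 \left(-1\right) 5 \left(-5 - 1\right) = 12848 + 6 \left(-1\right) 5 \left(-6\right) = 12848 + 180 = 13028$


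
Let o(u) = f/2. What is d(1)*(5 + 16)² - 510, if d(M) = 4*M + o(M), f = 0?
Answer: 1254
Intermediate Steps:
o(u) = 0 (o(u) = 0/2 = 0*(½) = 0)
d(M) = 4*M (d(M) = 4*M + 0 = 4*M)
d(1)*(5 + 16)² - 510 = (4*1)*(5 + 16)² - 510 = 4*21² - 510 = 4*441 - 510 = 1764 - 510 = 1254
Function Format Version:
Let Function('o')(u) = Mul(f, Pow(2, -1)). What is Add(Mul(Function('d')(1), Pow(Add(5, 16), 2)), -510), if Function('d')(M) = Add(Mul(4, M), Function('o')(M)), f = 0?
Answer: 1254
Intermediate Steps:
Function('o')(u) = 0 (Function('o')(u) = Mul(0, Pow(2, -1)) = Mul(0, Rational(1, 2)) = 0)
Function('d')(M) = Mul(4, M) (Function('d')(M) = Add(Mul(4, M), 0) = Mul(4, M))
Add(Mul(Function('d')(1), Pow(Add(5, 16), 2)), -510) = Add(Mul(Mul(4, 1), Pow(Add(5, 16), 2)), -510) = Add(Mul(4, Pow(21, 2)), -510) = Add(Mul(4, 441), -510) = Add(1764, -510) = 1254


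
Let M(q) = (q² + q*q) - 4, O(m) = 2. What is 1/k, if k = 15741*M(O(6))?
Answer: 1/62964 ≈ 1.5882e-5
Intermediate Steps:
M(q) = -4 + 2*q² (M(q) = (q² + q²) - 4 = 2*q² - 4 = -4 + 2*q²)
k = 62964 (k = 15741*(-4 + 2*2²) = 15741*(-4 + 2*4) = 15741*(-4 + 8) = 15741*4 = 62964)
1/k = 1/62964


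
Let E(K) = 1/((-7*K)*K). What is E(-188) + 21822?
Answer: 5398937375/247408 ≈ 21822.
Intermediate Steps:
E(K) = -1/(7*K²) (E(K) = 1/(-7*K²) = -1/(7*K²))
E(-188) + 21822 = -⅐/(-188)² + 21822 = -⅐*1/35344 + 21822 = -1/247408 + 21822 = 5398937375/247408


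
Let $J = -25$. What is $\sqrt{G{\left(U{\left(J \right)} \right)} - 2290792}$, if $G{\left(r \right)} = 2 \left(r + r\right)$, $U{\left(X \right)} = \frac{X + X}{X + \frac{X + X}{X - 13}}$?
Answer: $\frac{2 i \sqrt{5154263}}{3} \approx 1513.5 i$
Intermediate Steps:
$U{\left(X \right)} = \frac{2 X}{X + \frac{2 X}{-13 + X}}$
$G{\left(r \right)} = 4 r$ ($G{\left(r \right)} = 2 \cdot 2 r = 4 r$)
$\sqrt{G{\left(U{\left(J \right)} \right)} - 2290792} = \sqrt{4 \frac{2 \left(-13 - 25\right)}{-11 - 25} - 2290792} = \sqrt{4 \cdot 2 \frac{1}{-36} \left(-38\right) - 2290792} = \sqrt{4 \cdot 2 \left(- \frac{1}{36}\right) \left(-38\right) - 2290792} = \sqrt{4 \cdot \frac{19}{9} - 2290792} = \sqrt{\frac{76}{9} - 2290792} = \sqrt{- \frac{20617052}{9}} = \frac{2 i \sqrt{5154263}}{3}$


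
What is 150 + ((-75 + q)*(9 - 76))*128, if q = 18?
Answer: 488982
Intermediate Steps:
150 + ((-75 + q)*(9 - 76))*128 = 150 + ((-75 + 18)*(9 - 76))*128 = 150 - 57*(-67)*128 = 150 + 3819*128 = 150 + 488832 = 488982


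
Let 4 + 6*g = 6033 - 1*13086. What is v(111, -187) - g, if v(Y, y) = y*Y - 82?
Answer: -117977/6 ≈ -19663.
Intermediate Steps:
v(Y, y) = -82 + Y*y (v(Y, y) = Y*y - 82 = -82 + Y*y)
g = -7057/6 (g = -⅔ + (6033 - 1*13086)/6 = -⅔ + (6033 - 13086)/6 = -⅔ + (⅙)*(-7053) = -⅔ - 2351/2 = -7057/6 ≈ -1176.2)
v(111, -187) - g = (-82 + 111*(-187)) - 1*(-7057/6) = (-82 - 20757) + 7057/6 = -20839 + 7057/6 = -117977/6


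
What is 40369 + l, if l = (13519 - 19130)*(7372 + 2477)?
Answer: -55222370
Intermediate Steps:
l = -55262739 (l = -5611*9849 = -55262739)
40369 + l = 40369 - 55262739 = -55222370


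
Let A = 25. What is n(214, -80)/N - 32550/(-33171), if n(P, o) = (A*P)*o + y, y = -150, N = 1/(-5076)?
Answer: 24030060906650/11057 ≈ 2.1733e+9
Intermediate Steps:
N = -1/5076 ≈ -0.00019701
n(P, o) = -150 + 25*P*o (n(P, o) = (25*P)*o - 150 = 25*P*o - 150 = -150 + 25*P*o)
n(214, -80)/N - 32550/(-33171) = (-150 + 25*214*(-80))/(-1/5076) - 32550/(-33171) = (-150 - 428000)*(-5076) - 32550*(-1/33171) = -428150*(-5076) + 10850/11057 = 2173289400 + 10850/11057 = 24030060906650/11057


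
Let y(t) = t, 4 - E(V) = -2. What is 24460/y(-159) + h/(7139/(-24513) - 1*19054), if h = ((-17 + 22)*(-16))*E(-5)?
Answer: -11422853158700/74265376719 ≈ -153.81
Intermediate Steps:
E(V) = 6 (E(V) = 4 - 1*(-2) = 4 + 2 = 6)
h = -480 (h = ((-17 + 22)*(-16))*6 = (5*(-16))*6 = -80*6 = -480)
24460/y(-159) + h/(7139/(-24513) - 1*19054) = 24460/(-159) - 480/(7139/(-24513) - 1*19054) = 24460*(-1/159) - 480/(7139*(-1/24513) - 19054) = -24460/159 - 480/(-7139/24513 - 19054) = -24460/159 - 480/(-467077841/24513) = -24460/159 - 480*(-24513/467077841) = -24460/159 + 11766240/467077841 = -11422853158700/74265376719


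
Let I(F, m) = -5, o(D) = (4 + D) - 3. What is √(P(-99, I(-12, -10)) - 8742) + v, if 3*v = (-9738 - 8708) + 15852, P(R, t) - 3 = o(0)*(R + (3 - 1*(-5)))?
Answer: -2594/3 + I*√8830 ≈ -864.67 + 93.968*I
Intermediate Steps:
o(D) = 1 + D
P(R, t) = 11 + R (P(R, t) = 3 + (1 + 0)*(R + (3 - 1*(-5))) = 3 + 1*(R + (3 + 5)) = 3 + 1*(R + 8) = 3 + 1*(8 + R) = 3 + (8 + R) = 11 + R)
v = -2594/3 (v = ((-9738 - 8708) + 15852)/3 = (-18446 + 15852)/3 = (⅓)*(-2594) = -2594/3 ≈ -864.67)
√(P(-99, I(-12, -10)) - 8742) + v = √((11 - 99) - 8742) - 2594/3 = √(-88 - 8742) - 2594/3 = √(-8830) - 2594/3 = I*√8830 - 2594/3 = -2594/3 + I*√8830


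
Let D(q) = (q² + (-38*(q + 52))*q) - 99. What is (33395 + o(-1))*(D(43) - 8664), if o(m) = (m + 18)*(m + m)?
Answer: -5409285984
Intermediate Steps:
o(m) = 2*m*(18 + m) (o(m) = (18 + m)*(2*m) = 2*m*(18 + m))
D(q) = -99 + q² + q*(-1976 - 38*q) (D(q) = (q² + (-38*(52 + q))*q) - 99 = (q² + (-1976 - 38*q)*q) - 99 = (q² + q*(-1976 - 38*q)) - 99 = -99 + q² + q*(-1976 - 38*q))
(33395 + o(-1))*(D(43) - 8664) = (33395 + 2*(-1)*(18 - 1))*((-99 - 1976*43 - 37*43²) - 8664) = (33395 + 2*(-1)*17)*((-99 - 84968 - 37*1849) - 8664) = (33395 - 34)*((-99 - 84968 - 68413) - 8664) = 33361*(-153480 - 8664) = 33361*(-162144) = -5409285984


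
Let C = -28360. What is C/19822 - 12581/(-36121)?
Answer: -387505489/357995231 ≈ -1.0824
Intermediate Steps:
C/19822 - 12581/(-36121) = -28360/19822 - 12581/(-36121) = -28360*1/19822 - 12581*(-1/36121) = -14180/9911 + 12581/36121 = -387505489/357995231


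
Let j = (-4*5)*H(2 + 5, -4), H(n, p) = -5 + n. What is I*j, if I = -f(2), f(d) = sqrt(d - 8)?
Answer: 40*I*sqrt(6) ≈ 97.98*I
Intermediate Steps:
f(d) = sqrt(-8 + d)
j = -40 (j = (-4*5)*(-5 + (2 + 5)) = -20*(-5 + 7) = -20*2 = -40)
I = -I*sqrt(6) (I = -sqrt(-8 + 2) = -sqrt(-6) = -I*sqrt(6) ≈ -2.4495*I)
I*j = -I*sqrt(6)*(-40) = 40*I*sqrt(6)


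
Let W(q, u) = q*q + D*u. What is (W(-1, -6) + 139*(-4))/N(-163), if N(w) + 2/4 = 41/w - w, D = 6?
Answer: -64222/17631 ≈ -3.6426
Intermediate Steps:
W(q, u) = q² + 6*u (W(q, u) = q*q + 6*u = q² + 6*u)
N(w) = -½ - w + 41/w (N(w) = -½ + (41/w - w) = -½ + (-w + 41/w) = -½ - w + 41/w)
(W(-1, -6) + 139*(-4))/N(-163) = (((-1)² + 6*(-6)) + 139*(-4))/(-½ - 1*(-163) + 41/(-163)) = ((1 - 36) - 556)/(-½ + 163 + 41*(-1/163)) = (-35 - 556)/(-½ + 163 - 41/163) = -591/52893/326 = -591*326/52893 = -64222/17631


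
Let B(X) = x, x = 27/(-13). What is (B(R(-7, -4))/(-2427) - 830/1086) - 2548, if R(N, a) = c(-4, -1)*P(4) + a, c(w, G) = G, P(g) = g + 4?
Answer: -14555302256/5710731 ≈ -2548.8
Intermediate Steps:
P(g) = 4 + g
x = -27/13 (x = 27*(-1/13) = -27/13 ≈ -2.0769)
R(N, a) = -8 + a (R(N, a) = -(4 + 4) + a = -1*8 + a = -8 + a)
B(X) = -27/13
(B(R(-7, -4))/(-2427) - 830/1086) - 2548 = (-27/13/(-2427) - 830/1086) - 2548 = (-27/13*(-1/2427) - 830*1/1086) - 2548 = (9/10517 - 415/543) - 2548 = -4359668/5710731 - 2548 = -14555302256/5710731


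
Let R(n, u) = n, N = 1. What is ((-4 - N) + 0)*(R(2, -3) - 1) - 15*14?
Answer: -215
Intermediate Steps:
((-4 - N) + 0)*(R(2, -3) - 1) - 15*14 = ((-4 - 1*1) + 0)*(2 - 1) - 15*14 = ((-4 - 1) + 0)*1 - 210 = (-5 + 0)*1 - 210 = -5*1 - 210 = -5 - 210 = -215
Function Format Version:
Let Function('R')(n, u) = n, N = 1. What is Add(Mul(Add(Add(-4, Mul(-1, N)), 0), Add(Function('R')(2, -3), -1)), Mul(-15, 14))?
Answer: -215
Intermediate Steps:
Add(Mul(Add(Add(-4, Mul(-1, N)), 0), Add(Function('R')(2, -3), -1)), Mul(-15, 14)) = Add(Mul(Add(Add(-4, Mul(-1, 1)), 0), Add(2, -1)), Mul(-15, 14)) = Add(Mul(Add(Add(-4, -1), 0), 1), -210) = Add(Mul(Add(-5, 0), 1), -210) = Add(Mul(-5, 1), -210) = Add(-5, -210) = -215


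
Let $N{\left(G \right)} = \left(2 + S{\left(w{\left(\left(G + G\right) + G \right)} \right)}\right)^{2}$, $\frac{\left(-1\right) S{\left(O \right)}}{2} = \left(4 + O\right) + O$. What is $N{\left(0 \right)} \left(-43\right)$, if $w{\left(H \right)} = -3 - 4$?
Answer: $-20812$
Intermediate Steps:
$w{\left(H \right)} = -7$
$S{\left(O \right)} = -8 - 4 O$ ($S{\left(O \right)} = - 2 \left(\left(4 + O\right) + O\right) = - 2 \left(4 + 2 O\right) = -8 - 4 O$)
$N{\left(G \right)} = 484$ ($N{\left(G \right)} = \left(2 - -20\right)^{2} = \left(2 + \left(-8 + 28\right)\right)^{2} = \left(2 + 20\right)^{2} = 22^{2} = 484$)
$N{\left(0 \right)} \left(-43\right) = 484 \left(-43\right) = -20812$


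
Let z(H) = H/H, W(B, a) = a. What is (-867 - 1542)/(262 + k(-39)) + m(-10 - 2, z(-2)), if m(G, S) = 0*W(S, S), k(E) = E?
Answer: -2409/223 ≈ -10.803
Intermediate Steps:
z(H) = 1
m(G, S) = 0 (m(G, S) = 0*S = 0)
(-867 - 1542)/(262 + k(-39)) + m(-10 - 2, z(-2)) = (-867 - 1542)/(262 - 39) + 0 = -2409/223 + 0 = -2409/223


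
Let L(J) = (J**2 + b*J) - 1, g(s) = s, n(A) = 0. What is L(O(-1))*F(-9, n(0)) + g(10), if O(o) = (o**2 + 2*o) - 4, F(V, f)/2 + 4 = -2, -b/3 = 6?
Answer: -1358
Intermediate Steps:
b = -18 (b = -3*6 = -18)
F(V, f) = -12 (F(V, f) = -8 + 2*(-2) = -8 - 4 = -12)
O(o) = -4 + o**2 + 2*o
L(J) = -1 + J**2 - 18*J (L(J) = (J**2 - 18*J) - 1 = -1 + J**2 - 18*J)
L(O(-1))*F(-9, n(0)) + g(10) = (-1 + (-4 + (-1)**2 + 2*(-1))**2 - 18*(-4 + (-1)**2 + 2*(-1)))*(-12) + 10 = (-1 + (-4 + 1 - 2)**2 - 18*(-4 + 1 - 2))*(-12) + 10 = (-1 + (-5)**2 - 18*(-5))*(-12) + 10 = (-1 + 25 + 90)*(-12) + 10 = 114*(-12) + 10 = -1368 + 10 = -1358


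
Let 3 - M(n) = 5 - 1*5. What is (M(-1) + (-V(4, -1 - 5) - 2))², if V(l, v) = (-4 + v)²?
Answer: 9801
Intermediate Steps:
M(n) = 3 (M(n) = 3 - (5 - 1*5) = 3 - (5 - 5) = 3 - 1*0 = 3 + 0 = 3)
(M(-1) + (-V(4, -1 - 5) - 2))² = (3 + (-(-4 + (-1 - 5))² - 2))² = (3 + (-(-4 - 6)² - 2))² = (3 + (-1*(-10)² - 2))² = (3 + (-1*100 - 2))² = (3 + (-100 - 2))² = (3 - 102)² = (-99)² = 9801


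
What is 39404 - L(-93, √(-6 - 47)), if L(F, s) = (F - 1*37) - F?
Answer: 39441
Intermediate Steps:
L(F, s) = -37 (L(F, s) = (F - 37) - F = (-37 + F) - F = -37)
39404 - L(-93, √(-6 - 47)) = 39404 - 1*(-37) = 39404 + 37 = 39441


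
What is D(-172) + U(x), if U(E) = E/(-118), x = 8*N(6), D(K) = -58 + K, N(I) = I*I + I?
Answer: -13738/59 ≈ -232.85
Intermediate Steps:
N(I) = I + I² (N(I) = I² + I = I + I²)
x = 336 (x = 8*(6*(1 + 6)) = 8*(6*7) = 8*42 = 336)
U(E) = -E/118 (U(E) = E*(-1/118) = -E/118)
D(-172) + U(x) = (-58 - 172) - 1/118*336 = -230 - 168/59 = -13738/59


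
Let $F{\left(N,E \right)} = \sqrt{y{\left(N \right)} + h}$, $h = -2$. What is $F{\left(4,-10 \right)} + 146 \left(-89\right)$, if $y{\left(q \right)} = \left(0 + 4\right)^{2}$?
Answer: $-12994 + \sqrt{14} \approx -12990.0$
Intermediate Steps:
$y{\left(q \right)} = 16$ ($y{\left(q \right)} = 4^{2} = 16$)
$F{\left(N,E \right)} = \sqrt{14}$ ($F{\left(N,E \right)} = \sqrt{16 - 2} = \sqrt{14}$)
$F{\left(4,-10 \right)} + 146 \left(-89\right) = \sqrt{14} + 146 \left(-89\right) = \sqrt{14} - 12994 = -12994 + \sqrt{14}$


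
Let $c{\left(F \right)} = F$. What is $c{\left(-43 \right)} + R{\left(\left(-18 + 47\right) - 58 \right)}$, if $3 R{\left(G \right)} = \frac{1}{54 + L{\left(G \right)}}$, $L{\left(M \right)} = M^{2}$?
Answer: $- \frac{115454}{2685} \approx -43.0$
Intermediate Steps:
$R{\left(G \right)} = \frac{1}{3 \left(54 + G^{2}\right)}$
$c{\left(-43 \right)} + R{\left(\left(-18 + 47\right) - 58 \right)} = -43 + \frac{1}{3 \left(54 + \left(\left(-18 + 47\right) - 58\right)^{2}\right)} = -43 + \frac{1}{3 \left(54 + \left(29 - 58\right)^{2}\right)} = -43 + \frac{1}{3 \left(54 + \left(-29\right)^{2}\right)} = -43 + \frac{1}{3 \left(54 + 841\right)} = -43 + \frac{1}{3 \cdot 895} = -43 + \frac{1}{3} \cdot \frac{1}{895} = -43 + \frac{1}{2685} = - \frac{115454}{2685}$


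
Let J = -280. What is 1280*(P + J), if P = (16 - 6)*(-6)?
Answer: -435200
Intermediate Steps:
P = -60 (P = 10*(-6) = -60)
1280*(P + J) = 1280*(-60 - 280) = 1280*(-340) = -435200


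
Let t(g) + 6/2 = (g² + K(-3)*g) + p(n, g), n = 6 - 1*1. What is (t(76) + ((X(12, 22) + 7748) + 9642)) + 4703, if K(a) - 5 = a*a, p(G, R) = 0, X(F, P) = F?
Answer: 28942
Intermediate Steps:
n = 5 (n = 6 - 1 = 5)
K(a) = 5 + a² (K(a) = 5 + a*a = 5 + a²)
t(g) = -3 + g² + 14*g (t(g) = -3 + ((g² + (5 + (-3)²)*g) + 0) = -3 + ((g² + (5 + 9)*g) + 0) = -3 + ((g² + 14*g) + 0) = -3 + (g² + 14*g) = -3 + g² + 14*g)
(t(76) + ((X(12, 22) + 7748) + 9642)) + 4703 = ((-3 + 76² + 14*76) + ((12 + 7748) + 9642)) + 4703 = ((-3 + 5776 + 1064) + (7760 + 9642)) + 4703 = (6837 + 17402) + 4703 = 24239 + 4703 = 28942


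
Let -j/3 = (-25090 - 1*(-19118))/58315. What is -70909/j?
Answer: -4135058335/17916 ≈ -2.3080e+5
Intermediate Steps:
j = 17916/58315 (j = -3*(-25090 - 1*(-19118))/58315 = -3*(-25090 + 19118)/58315 = -(-17916)/58315 = -3*(-5972/58315) = 17916/58315 ≈ 0.30723)
-70909/j = -70909/17916/58315 = -70909*58315/17916 = -4135058335/17916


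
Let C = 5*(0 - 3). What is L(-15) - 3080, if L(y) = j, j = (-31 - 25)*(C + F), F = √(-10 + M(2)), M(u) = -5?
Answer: -2240 - 56*I*√15 ≈ -2240.0 - 216.89*I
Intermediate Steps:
C = -15 (C = 5*(-3) = -15)
F = I*√15 (F = √(-10 - 5) = √(-15) = I*√15 ≈ 3.873*I)
j = 840 - 56*I*√15 (j = (-31 - 25)*(-15 + I*√15) = -56*(-15 + I*√15) = 840 - 56*I*√15 ≈ 840.0 - 216.89*I)
L(y) = 840 - 56*I*√15
L(-15) - 3080 = (840 - 56*I*√15) - 3080 = -2240 - 56*I*√15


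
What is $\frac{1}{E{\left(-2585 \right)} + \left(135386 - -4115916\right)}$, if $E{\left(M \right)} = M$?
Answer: $\frac{1}{4248717} \approx 2.3537 \cdot 10^{-7}$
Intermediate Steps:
$\frac{1}{E{\left(-2585 \right)} + \left(135386 - -4115916\right)} = \frac{1}{-2585 + \left(135386 - -4115916\right)} = \frac{1}{-2585 + \left(135386 + 4115916\right)} = \frac{1}{-2585 + 4251302} = \frac{1}{4248717}$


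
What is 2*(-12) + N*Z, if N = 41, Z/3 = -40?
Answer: -4944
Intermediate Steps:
Z = -120 (Z = 3*(-40) = -120)
2*(-12) + N*Z = 2*(-12) + 41*(-120) = -24 - 4920 = -4944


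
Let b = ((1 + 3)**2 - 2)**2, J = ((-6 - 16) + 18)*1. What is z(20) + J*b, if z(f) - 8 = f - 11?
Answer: -767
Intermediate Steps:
z(f) = -3 + f (z(f) = 8 + (f - 11) = 8 + (-11 + f) = -3 + f)
J = -4 (J = (-22 + 18)*1 = -4*1 = -4)
b = 196 (b = (4**2 - 2)**2 = (16 - 2)**2 = 14**2 = 196)
z(20) + J*b = (-3 + 20) - 4*196 = 17 - 784 = -767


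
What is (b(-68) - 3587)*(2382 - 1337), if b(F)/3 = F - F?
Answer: -3748415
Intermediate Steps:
b(F) = 0 (b(F) = 3*(F - F) = 3*0 = 0)
(b(-68) - 3587)*(2382 - 1337) = (0 - 3587)*(2382 - 1337) = -3587*1045 = -3748415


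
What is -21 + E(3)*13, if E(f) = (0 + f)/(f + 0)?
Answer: -8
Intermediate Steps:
E(f) = 1 (E(f) = f/f = 1)
-21 + E(3)*13 = -21 + 1*13 = -21 + 13 = -8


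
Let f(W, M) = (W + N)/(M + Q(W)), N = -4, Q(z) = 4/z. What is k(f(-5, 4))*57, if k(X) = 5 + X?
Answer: 1995/16 ≈ 124.69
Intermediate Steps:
f(W, M) = (-4 + W)/(M + 4/W) (f(W, M) = (W - 4)/(M + 4/W) = (-4 + W)/(M + 4/W))
k(f(-5, 4))*57 = (5 - 5*(-4 - 5)/(4 + 4*(-5)))*57 = (5 - 5*(-9)/(4 - 20))*57 = (5 - 5*(-9)/(-16))*57 = (5 - 5*(-1/16)*(-9))*57 = (5 - 45/16)*57 = (35/16)*57 = 1995/16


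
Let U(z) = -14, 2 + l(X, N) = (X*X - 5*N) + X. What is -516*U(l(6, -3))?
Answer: 7224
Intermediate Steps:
l(X, N) = -2 + X + X² - 5*N (l(X, N) = -2 + ((X*X - 5*N) + X) = -2 + ((X² - 5*N) + X) = -2 + (X + X² - 5*N) = -2 + X + X² - 5*N)
-516*U(l(6, -3)) = -516*(-14) = 7224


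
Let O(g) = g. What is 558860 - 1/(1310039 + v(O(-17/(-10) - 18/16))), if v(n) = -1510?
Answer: 731284516939/1308529 ≈ 5.5886e+5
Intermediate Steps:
558860 - 1/(1310039 + v(O(-17/(-10) - 18/16))) = 558860 - 1/(1310039 - 1510) = 558860 - 1/1308529 = 731284516939/1308529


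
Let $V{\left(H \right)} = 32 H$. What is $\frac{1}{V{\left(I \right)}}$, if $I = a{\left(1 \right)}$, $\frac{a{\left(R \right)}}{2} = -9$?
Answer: $- \frac{1}{576} \approx -0.0017361$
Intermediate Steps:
$a{\left(R \right)} = -18$ ($a{\left(R \right)} = 2 \left(-9\right) = -18$)
$I = -18$
$\frac{1}{V{\left(I \right)}} = \frac{1}{32 \left(-18\right)} = \frac{1}{-576} = - \frac{1}{576}$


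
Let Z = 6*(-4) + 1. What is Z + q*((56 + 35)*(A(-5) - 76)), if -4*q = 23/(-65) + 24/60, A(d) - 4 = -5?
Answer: 1157/20 ≈ 57.850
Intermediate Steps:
A(d) = -1 (A(d) = 4 - 5 = -1)
Z = -23 (Z = -24 + 1 = -23)
q = -3/260 (q = -(23/(-65) + 24/60)/4 = -(23*(-1/65) + 24*(1/60))/4 = -(-23/65 + ⅖)/4 = -¼*3/65 = -3/260 ≈ -0.011538)
Z + q*((56 + 35)*(A(-5) - 76)) = -23 - 3*(56 + 35)*(-1 - 76)/260 = -23 - 21*(-77)/20 = -23 - 3/260*(-7007) = -23 + 1617/20 = 1157/20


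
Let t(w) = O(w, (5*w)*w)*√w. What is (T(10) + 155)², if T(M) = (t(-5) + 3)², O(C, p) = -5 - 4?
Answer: 43501 + 26028*I*√5 ≈ 43501.0 + 58200.0*I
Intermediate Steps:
O(C, p) = -9
t(w) = -9*√w
T(M) = (3 - 9*I*√5)² (T(M) = (-9*I*√5 + 3)² = (3 - 9*I*√5)²)
(T(10) + 155)² = ((-396 - 54*I*√5) + 155)² = (-241 - 54*I*√5)²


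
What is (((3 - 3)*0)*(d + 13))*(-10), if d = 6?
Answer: 0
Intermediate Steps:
(((3 - 3)*0)*(d + 13))*(-10) = (((3 - 3)*0)*(6 + 13))*(-10) = ((0*0)*19)*(-10) = (0*19)*(-10) = 0*(-10) = 0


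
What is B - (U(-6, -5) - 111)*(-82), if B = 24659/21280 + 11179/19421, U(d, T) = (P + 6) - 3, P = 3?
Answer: -3557614365241/413278880 ≈ -8608.3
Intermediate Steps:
U(d, T) = 6 (U(d, T) = (3 + 6) - 3 = 9 - 3 = 6)
B = 716791559/413278880 (B = 24659*(1/21280) + 11179*(1/19421) = 24659/21280 + 11179/19421 = 716791559/413278880 ≈ 1.7344)
B - (U(-6, -5) - 111)*(-82) = 716791559/413278880 - (6 - 111)*(-82) = 716791559/413278880 - (-105)*(-82) = 716791559/413278880 - 1*8610 = 716791559/413278880 - 8610 = -3557614365241/413278880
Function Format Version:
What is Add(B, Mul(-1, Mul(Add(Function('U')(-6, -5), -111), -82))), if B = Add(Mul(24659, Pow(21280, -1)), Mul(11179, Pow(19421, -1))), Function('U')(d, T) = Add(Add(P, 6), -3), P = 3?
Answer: Rational(-3557614365241, 413278880) ≈ -8608.3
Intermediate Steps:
Function('U')(d, T) = 6 (Function('U')(d, T) = Add(Add(3, 6), -3) = Add(9, -3) = 6)
B = Rational(716791559, 413278880) (B = Add(Mul(24659, Rational(1, 21280)), Mul(11179, Rational(1, 19421))) = Add(Rational(24659, 21280), Rational(11179, 19421)) = Rational(716791559, 413278880) ≈ 1.7344)
Add(B, Mul(-1, Mul(Add(Function('U')(-6, -5), -111), -82))) = Add(Rational(716791559, 413278880), Mul(-1, Mul(Add(6, -111), -82))) = Add(Rational(716791559, 413278880), Mul(-1, Mul(-105, -82))) = Add(Rational(716791559, 413278880), Mul(-1, 8610)) = Add(Rational(716791559, 413278880), -8610) = Rational(-3557614365241, 413278880)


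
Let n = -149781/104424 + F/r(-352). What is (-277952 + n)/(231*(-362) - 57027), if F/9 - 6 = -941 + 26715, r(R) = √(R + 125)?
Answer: 9675003143/4895710392 + 77340*I*√227/10642441 ≈ 1.9762 + 0.10949*I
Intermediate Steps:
r(R) = √(125 + R)
F = 232020 (F = 54 + 9*(-941 + 26715) = 54 + 9*25774 = 54 + 231966 = 232020)
n = -49927/34808 - 232020*I*√227/227 (n = -149781/104424 + 232020/(√(125 - 352)) = -149781*1/104424 + 232020/(√(-227)) = -49927/34808 + 232020/((I*√227)) = -49927/34808 + 232020*(-I*√227/227) = -49927/34808 - 232020*I*√227/227 ≈ -1.4344 - 15400.0*I)
(-277952 + n)/(231*(-362) - 57027) = (-277952 + (-49927/34808 - 232020*I*√227/227))/(231*(-362) - 57027) = (-9675003143/34808 - 232020*I*√227/227)/(-83622 - 57027) = (-9675003143/34808 - 232020*I*√227/227)/(-140649) = (-9675003143/34808 - 232020*I*√227/227)*(-1/140649) = 9675003143/4895710392 + 77340*I*√227/10642441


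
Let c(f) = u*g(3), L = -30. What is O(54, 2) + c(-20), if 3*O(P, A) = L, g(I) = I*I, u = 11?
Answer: 89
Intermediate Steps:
g(I) = I**2
O(P, A) = -10 (O(P, A) = (1/3)*(-30) = -10)
c(f) = 99 (c(f) = 11*3**2 = 11*9 = 99)
O(54, 2) + c(-20) = -10 + 99 = 89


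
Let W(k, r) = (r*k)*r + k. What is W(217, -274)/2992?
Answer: 16291709/2992 ≈ 5445.1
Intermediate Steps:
W(k, r) = k + k*r² (W(k, r) = (k*r)*r + k = k*r² + k = k + k*r²)
W(217, -274)/2992 = (217*(1 + (-274)²))/2992 = (217*(1 + 75076))*(1/2992) = (217*75077)*(1/2992) = 16291709*(1/2992) = 16291709/2992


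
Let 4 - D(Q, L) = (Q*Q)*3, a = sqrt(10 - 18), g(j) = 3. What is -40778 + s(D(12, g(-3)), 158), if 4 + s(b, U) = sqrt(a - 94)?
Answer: -40782 + sqrt(-94 + 2*I*sqrt(2)) ≈ -40782.0 + 9.6965*I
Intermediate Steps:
a = 2*I*sqrt(2) (a = sqrt(-8) = 2*I*sqrt(2) ≈ 2.8284*I)
D(Q, L) = 4 - 3*Q**2 (D(Q, L) = 4 - Q*Q*3 = 4 - Q**2*3 = 4 - 3*Q**2)
s(b, U) = -4 + sqrt(-94 + 2*I*sqrt(2)) (s(b, U) = -4 + sqrt(2*I*sqrt(2) - 94) = -4 + sqrt(-94 + 2*I*sqrt(2)))
-40778 + s(D(12, g(-3)), 158) = -40778 + (-4 + sqrt(-94 + 2*I*sqrt(2))) = -40782 + sqrt(-94 + 2*I*sqrt(2))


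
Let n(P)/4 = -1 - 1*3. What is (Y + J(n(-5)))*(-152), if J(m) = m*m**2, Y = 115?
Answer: 605112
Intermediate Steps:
n(P) = -16 (n(P) = 4*(-1 - 1*3) = 4*(-1 - 3) = 4*(-4) = -16)
J(m) = m**3
(Y + J(n(-5)))*(-152) = (115 + (-16)**3)*(-152) = (115 - 4096)*(-152) = -3981*(-152) = 605112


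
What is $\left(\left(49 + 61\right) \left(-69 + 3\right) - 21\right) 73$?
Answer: $-531513$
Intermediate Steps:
$\left(\left(49 + 61\right) \left(-69 + 3\right) - 21\right) 73 = \left(110 \left(-66\right) - 21\right) 73 = \left(-7260 - 21\right) 73 = \left(-7281\right) 73 = -531513$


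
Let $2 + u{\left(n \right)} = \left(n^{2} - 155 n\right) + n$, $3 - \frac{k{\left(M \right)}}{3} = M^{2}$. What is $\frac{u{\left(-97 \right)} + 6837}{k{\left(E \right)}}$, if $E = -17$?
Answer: $- \frac{5197}{143} \approx -36.343$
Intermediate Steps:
$k{\left(M \right)} = 9 - 3 M^{2}$
$u{\left(n \right)} = -2 + n^{2} - 154 n$ ($u{\left(n \right)} = -2 + \left(\left(n^{2} - 155 n\right) + n\right) = -2 + \left(n^{2} - 154 n\right) = -2 + n^{2} - 154 n$)
$\frac{u{\left(-97 \right)} + 6837}{k{\left(E \right)}} = \frac{\left(-2 + \left(-97\right)^{2} - -14938\right) + 6837}{9 - 3 \left(-17\right)^{2}} = \frac{\left(-2 + 9409 + 14938\right) + 6837}{9 - 867} = \frac{24345 + 6837}{9 - 867} = \frac{31182}{-858} = 31182 \left(- \frac{1}{858}\right) = - \frac{5197}{143}$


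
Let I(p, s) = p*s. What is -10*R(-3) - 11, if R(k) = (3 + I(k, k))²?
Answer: -1451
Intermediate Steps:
R(k) = (3 + k²)² (R(k) = (3 + k*k)² = (3 + k²)²)
-10*R(-3) - 11 = -10*(3 + (-3)²)² - 11 = -10*(3 + 9)² - 11 = -10*12² - 11 = -10*144 - 11 = -1440 - 11 = -1451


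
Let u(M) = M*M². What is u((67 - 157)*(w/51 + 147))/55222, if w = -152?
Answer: -5349450446437500/135652843 ≈ -3.9435e+7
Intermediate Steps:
u(M) = M³
u((67 - 157)*(w/51 + 147))/55222 = ((67 - 157)*(-152/51 + 147))³/55222 = (-90*(-152*1/51 + 147))³*(1/55222) = (-90*(-152/51 + 147))³*(1/55222) = (-90*7345/51)³*(1/55222) = (-220350/17)³*(1/55222) = -10698900892875000/4913*1/55222 = -5349450446437500/135652843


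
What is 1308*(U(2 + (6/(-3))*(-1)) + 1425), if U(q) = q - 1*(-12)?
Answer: 1884828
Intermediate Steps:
U(q) = 12 + q (U(q) = q + 12 = 12 + q)
1308*(U(2 + (6/(-3))*(-1)) + 1425) = 1308*((12 + (2 + (6/(-3))*(-1))) + 1425) = 1308*((12 + (2 + (6*(-⅓))*(-1))) + 1425) = 1308*((12 + (2 - 2*(-1))) + 1425) = 1308*((12 + (2 + 2)) + 1425) = 1308*((12 + 4) + 1425) = 1308*(16 + 1425) = 1308*1441 = 1884828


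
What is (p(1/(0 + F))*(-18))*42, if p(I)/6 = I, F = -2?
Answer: 2268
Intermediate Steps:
p(I) = 6*I
(p(1/(0 + F))*(-18))*42 = ((6/(0 - 2))*(-18))*42 = ((6/(-2))*(-18))*42 = ((6*(-1/2))*(-18))*42 = -3*(-18)*42 = 54*42 = 2268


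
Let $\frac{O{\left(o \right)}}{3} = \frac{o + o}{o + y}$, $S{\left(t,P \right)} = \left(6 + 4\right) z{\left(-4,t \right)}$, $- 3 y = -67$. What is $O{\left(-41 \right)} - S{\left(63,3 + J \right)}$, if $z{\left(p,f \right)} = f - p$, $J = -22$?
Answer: $- \frac{18391}{28} \approx -656.82$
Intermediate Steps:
$y = \frac{67}{3}$ ($y = \left(- \frac{1}{3}\right) \left(-67\right) = \frac{67}{3} \approx 22.333$)
$S{\left(t,P \right)} = 40 + 10 t$ ($S{\left(t,P \right)} = \left(6 + 4\right) \left(t - -4\right) = 10 \left(t + 4\right) = 10 \left(4 + t\right) = 40 + 10 t$)
$O{\left(o \right)} = \frac{6 o}{\frac{67}{3} + o}$ ($O{\left(o \right)} = 3 \frac{o + o}{o + \frac{67}{3}} = 3 \frac{2 o}{\frac{67}{3} + o} = \frac{6 o}{\frac{67}{3} + o}$)
$O{\left(-41 \right)} - S{\left(63,3 + J \right)} = 18 \left(-41\right) \frac{1}{67 + 3 \left(-41\right)} - \left(40 + 10 \cdot 63\right) = 18 \left(-41\right) \frac{1}{67 - 123} - \left(40 + 630\right) = 18 \left(-41\right) \frac{1}{-56} - 670 = 18 \left(-41\right) \left(- \frac{1}{56}\right) - 670 = \frac{369}{28} - 670 = - \frac{18391}{28}$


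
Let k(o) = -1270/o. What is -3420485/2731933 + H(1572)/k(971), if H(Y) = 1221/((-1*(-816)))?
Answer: -2261224064201/943718935520 ≈ -2.3961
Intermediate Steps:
H(Y) = 407/272 (H(Y) = 1221/816 = 1221*(1/816) = 407/272)
-3420485/2731933 + H(1572)/k(971) = -3420485/2731933 + 407/(272*((-1270/971))) = -3420485*1/2731933 + 407/(272*((-1270*1/971))) = -3420485/2731933 + 407/(272*(-1270/971)) = -3420485/2731933 + (407/272)*(-971/1270) = -3420485/2731933 - 395197/345440 = -2261224064201/943718935520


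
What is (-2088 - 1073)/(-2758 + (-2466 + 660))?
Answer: 3161/4564 ≈ 0.69259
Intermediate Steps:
(-2088 - 1073)/(-2758 + (-2466 + 660)) = -3161/(-2758 - 1806) = -3161/(-4564) = -3161*(-1/4564) = 3161/4564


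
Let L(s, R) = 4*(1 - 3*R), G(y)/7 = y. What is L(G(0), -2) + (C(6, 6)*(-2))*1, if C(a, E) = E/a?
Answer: 26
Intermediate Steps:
G(y) = 7*y
L(s, R) = 4 - 12*R
L(G(0), -2) + (C(6, 6)*(-2))*1 = (4 - 12*(-2)) + ((6/6)*(-2))*1 = (4 + 24) + ((6*(1/6))*(-2))*1 = 28 + (1*(-2))*1 = 28 - 2*1 = 28 - 2 = 26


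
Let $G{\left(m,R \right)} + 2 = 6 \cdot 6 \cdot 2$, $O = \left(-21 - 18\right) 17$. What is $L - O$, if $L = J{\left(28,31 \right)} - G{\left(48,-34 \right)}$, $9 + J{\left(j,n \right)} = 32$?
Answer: $616$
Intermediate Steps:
$O = -663$ ($O = \left(-39\right) 17 = -663$)
$G{\left(m,R \right)} = 70$ ($G{\left(m,R \right)} = -2 + 6 \cdot 6 \cdot 2 = -2 + 36 \cdot 2 = -2 + 72 = 70$)
$J{\left(j,n \right)} = 23$ ($J{\left(j,n \right)} = -9 + 32 = 23$)
$L = -47$ ($L = 23 - 70 = -47$)
$L - O = -47 - -663 = -47 + 663 = 616$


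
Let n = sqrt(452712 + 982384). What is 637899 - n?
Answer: 637899 - 2*sqrt(358774) ≈ 6.3670e+5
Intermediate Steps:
n = 2*sqrt(358774) (n = sqrt(1435096) = 2*sqrt(358774) ≈ 1198.0)
637899 - n = 637899 - 2*sqrt(358774)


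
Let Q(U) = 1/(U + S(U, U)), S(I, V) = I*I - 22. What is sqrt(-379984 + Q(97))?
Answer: 3*I*sqrt(949392725845)/4742 ≈ 616.43*I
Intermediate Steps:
S(I, V) = -22 + I**2 (S(I, V) = I**2 - 22 = -22 + I**2)
Q(U) = 1/(-22 + U + U**2) (Q(U) = 1/(U + (-22 + U**2)) = 1/(-22 + U + U**2))
sqrt(-379984 + Q(97)) = sqrt(-379984 + 1/(-22 + 97 + 97**2)) = sqrt(-379984 + 1/(-22 + 97 + 9409)) = sqrt(-379984 + 1/9484) = sqrt(-3603768255/9484) = 3*I*sqrt(949392725845)/4742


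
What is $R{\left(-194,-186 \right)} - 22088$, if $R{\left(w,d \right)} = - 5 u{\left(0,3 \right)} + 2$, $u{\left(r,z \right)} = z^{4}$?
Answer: $-22491$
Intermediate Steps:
$R{\left(w,d \right)} = -403$ ($R{\left(w,d \right)} = - 5 \cdot 3^{4} + 2 = \left(-5\right) 81 + 2 = -405 + 2 = -403$)
$R{\left(-194,-186 \right)} - 22088 = -403 - 22088 = -22491$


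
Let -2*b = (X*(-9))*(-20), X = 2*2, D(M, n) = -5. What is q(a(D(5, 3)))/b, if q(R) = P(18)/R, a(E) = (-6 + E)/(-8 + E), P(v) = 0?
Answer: 0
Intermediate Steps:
a(E) = (-6 + E)/(-8 + E)
X = 4
q(R) = 0 (q(R) = 0/R = 0)
b = -360 (b = -4*(-9)*(-20)/2 = -(-18)*(-20) = -1/2*720 = -360)
q(a(D(5, 3)))/b = 0/(-360) = 0*(-1/360) = 0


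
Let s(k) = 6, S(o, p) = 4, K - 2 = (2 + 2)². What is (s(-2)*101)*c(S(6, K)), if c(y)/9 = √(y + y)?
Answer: 10908*√2 ≈ 15426.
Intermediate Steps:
K = 18 (K = 2 + (2 + 2)² = 2 + 4² = 2 + 16 = 18)
c(y) = 9*√2*√y (c(y) = 9*√(y + y) = 9*√(2*y) = 9*(√2*√y) = 9*√2*√y)
(s(-2)*101)*c(S(6, K)) = (6*101)*(9*√2*√4) = 606*(9*√2*2) = 606*(18*√2) = 10908*√2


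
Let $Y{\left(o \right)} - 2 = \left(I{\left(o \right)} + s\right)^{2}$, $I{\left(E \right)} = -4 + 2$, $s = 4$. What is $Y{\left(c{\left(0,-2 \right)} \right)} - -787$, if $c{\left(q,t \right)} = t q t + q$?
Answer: $793$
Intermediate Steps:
$I{\left(E \right)} = -2$
$c{\left(q,t \right)} = q + q t^{2}$ ($c{\left(q,t \right)} = q t t + q = q t^{2} + q = q + q t^{2}$)
$Y{\left(o \right)} = 6$ ($Y{\left(o \right)} = 2 + \left(-2 + 4\right)^{2} = 2 + 2^{2} = 2 + 4 = 6$)
$Y{\left(c{\left(0,-2 \right)} \right)} - -787 = 6 - -787 = 6 + 787 = 793$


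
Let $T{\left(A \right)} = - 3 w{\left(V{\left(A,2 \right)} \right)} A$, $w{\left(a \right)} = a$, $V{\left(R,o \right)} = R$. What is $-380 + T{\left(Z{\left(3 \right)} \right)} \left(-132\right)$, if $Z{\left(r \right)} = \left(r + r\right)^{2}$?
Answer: $512836$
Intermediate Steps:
$Z{\left(r \right)} = 4 r^{2}$ ($Z{\left(r \right)} = \left(2 r\right)^{2} = 4 r^{2}$)
$T{\left(A \right)} = - 3 A^{2}$ ($T{\left(A \right)} = - 3 A A = - 3 A^{2}$)
$-380 + T{\left(Z{\left(3 \right)} \right)} \left(-132\right) = -380 + - 3 \left(4 \cdot 3^{2}\right)^{2} \left(-132\right) = -380 + - 3 \left(4 \cdot 9\right)^{2} \left(-132\right) = -380 + - 3 \cdot 36^{2} \left(-132\right) = -380 + \left(-3\right) 1296 \left(-132\right) = -380 - -513216 = -380 + 513216 = 512836$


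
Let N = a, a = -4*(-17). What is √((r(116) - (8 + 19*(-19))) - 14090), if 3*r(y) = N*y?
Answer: I*√99969/3 ≈ 105.39*I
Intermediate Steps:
a = 68
N = 68
r(y) = 68*y/3 (r(y) = (68*y)/3 = 68*y/3)
√((r(116) - (8 + 19*(-19))) - 14090) = √(((68/3)*116 - (8 + 19*(-19))) - 14090) = √((7888/3 - (8 - 361)) - 14090) = √((7888/3 - 1*(-353)) - 14090) = √((7888/3 + 353) - 14090) = √(8947/3 - 14090) = √(-33323/3) = I*√99969/3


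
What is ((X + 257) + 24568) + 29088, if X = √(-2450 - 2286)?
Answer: 53913 + 8*I*√74 ≈ 53913.0 + 68.819*I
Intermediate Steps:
X = 8*I*√74 (X = √(-4736) = 8*I*√74 ≈ 68.819*I)
((X + 257) + 24568) + 29088 = ((8*I*√74 + 257) + 24568) + 29088 = ((257 + 8*I*√74) + 24568) + 29088 = (24825 + 8*I*√74) + 29088 = 53913 + 8*I*√74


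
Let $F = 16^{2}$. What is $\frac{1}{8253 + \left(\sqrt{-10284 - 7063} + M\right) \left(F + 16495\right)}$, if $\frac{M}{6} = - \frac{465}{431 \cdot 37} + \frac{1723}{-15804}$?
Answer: $- \frac{74755303106555982}{64572347864631570552383809} - \frac{4222136097062372772 i \sqrt{17347}}{1226874609427999840495292371} \approx -1.1577 \cdot 10^{-9} - 4.5326 \cdot 10^{-7} i$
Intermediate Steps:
$F = 256$
$M = - \frac{34825541}{42004398}$ ($M = 6 \left(- \frac{465}{431 \cdot 37} + \frac{1723}{-15804}\right) = 6 \left(- \frac{465}{15947} + 1723 \left(- \frac{1}{15804}\right)\right) = 6 \left(\left(-465\right) \frac{1}{15947} - \frac{1723}{15804}\right) = 6 \left(- \frac{465}{15947} - \frac{1723}{15804}\right) = 6 \left(- \frac{34825541}{252026388}\right) = - \frac{34825541}{42004398} \approx -0.82909$)
$\frac{1}{8253 + \left(\sqrt{-10284 - 7063} + M\right) \left(F + 16495\right)} = \frac{1}{8253 + \left(\sqrt{-10284 - 7063} - \frac{34825541}{42004398}\right) \left(256 + 16495\right)} = \frac{1}{8253 + \left(\sqrt{-17347} - \frac{34825541}{42004398}\right) 16751} = \frac{1}{8253 + \left(i \sqrt{17347} - \frac{34825541}{42004398}\right) 16751} = \frac{1}{8253 + \left(- \frac{34825541}{42004398} + i \sqrt{17347}\right) 16751} = \frac{1}{8253 - \left(\frac{583362637291}{42004398} - 16751 i \sqrt{17347}\right)} = \frac{1}{- \frac{236700340597}{42004398} + 16751 i \sqrt{17347}}$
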